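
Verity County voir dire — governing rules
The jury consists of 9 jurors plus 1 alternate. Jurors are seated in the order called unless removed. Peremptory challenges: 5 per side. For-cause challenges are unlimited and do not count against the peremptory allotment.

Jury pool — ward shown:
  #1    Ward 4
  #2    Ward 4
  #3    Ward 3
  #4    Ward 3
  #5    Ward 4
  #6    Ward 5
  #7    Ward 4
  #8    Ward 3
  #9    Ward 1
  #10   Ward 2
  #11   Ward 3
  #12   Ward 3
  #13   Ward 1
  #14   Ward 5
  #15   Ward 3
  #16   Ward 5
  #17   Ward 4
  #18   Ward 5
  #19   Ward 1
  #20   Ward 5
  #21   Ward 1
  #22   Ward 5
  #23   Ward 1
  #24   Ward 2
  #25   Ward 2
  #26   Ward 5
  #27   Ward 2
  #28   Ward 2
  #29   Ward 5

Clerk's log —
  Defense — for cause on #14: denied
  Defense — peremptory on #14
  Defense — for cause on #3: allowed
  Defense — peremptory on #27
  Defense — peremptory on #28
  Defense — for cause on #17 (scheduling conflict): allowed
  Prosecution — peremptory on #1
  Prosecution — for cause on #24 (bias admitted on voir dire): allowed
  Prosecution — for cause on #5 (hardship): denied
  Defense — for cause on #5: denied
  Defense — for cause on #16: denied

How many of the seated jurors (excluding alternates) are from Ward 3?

Removed: #1, #3, #14, #17, #24, #27, #28.
Seated jurors 1–9: #2, #4, #5, #6, #7, #8, #9, #10, #11 (alternates #12 not counted).
Of those, in Ward 3: #4, #8, #11 → 3.

3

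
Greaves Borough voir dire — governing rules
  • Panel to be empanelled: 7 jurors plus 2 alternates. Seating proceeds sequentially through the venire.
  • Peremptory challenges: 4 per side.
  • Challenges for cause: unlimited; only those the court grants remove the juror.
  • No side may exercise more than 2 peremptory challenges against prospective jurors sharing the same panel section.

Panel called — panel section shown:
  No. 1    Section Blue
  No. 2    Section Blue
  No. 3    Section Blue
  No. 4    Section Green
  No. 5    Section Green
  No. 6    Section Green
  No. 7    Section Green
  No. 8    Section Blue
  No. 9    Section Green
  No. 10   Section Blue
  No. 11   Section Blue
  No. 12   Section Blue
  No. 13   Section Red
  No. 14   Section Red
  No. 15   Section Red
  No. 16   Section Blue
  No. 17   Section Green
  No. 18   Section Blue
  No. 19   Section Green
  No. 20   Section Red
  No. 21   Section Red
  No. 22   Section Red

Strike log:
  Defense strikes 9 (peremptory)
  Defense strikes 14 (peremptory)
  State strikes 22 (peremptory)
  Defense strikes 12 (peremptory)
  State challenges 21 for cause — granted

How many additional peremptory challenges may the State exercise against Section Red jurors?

State peremptories so far: #22 — 1 of 4 used, 3 left overall.
Against Section Red: #22 — 1 used; per-section cap 2 leaves 1.
Binding limit: min(3, 1) = 1.

1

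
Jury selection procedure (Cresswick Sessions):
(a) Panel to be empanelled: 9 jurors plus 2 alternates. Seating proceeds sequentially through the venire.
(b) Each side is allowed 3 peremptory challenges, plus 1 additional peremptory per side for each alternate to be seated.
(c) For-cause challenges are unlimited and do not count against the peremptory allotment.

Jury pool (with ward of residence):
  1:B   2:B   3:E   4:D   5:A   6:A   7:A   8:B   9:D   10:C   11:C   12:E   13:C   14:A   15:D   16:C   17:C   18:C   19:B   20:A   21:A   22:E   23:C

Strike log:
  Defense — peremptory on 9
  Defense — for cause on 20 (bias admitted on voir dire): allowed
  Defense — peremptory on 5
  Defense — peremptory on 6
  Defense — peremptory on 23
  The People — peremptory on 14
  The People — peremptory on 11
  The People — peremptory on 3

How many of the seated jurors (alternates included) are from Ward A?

Removed: #3, #5, #6, #9, #11, #14, #20, #23.
Seated (11 incl. alternates): #1, #2, #4, #7, #8, #10, #12, #13, #15, #16, #17.
Of those, in Ward A: #7 → 1.

1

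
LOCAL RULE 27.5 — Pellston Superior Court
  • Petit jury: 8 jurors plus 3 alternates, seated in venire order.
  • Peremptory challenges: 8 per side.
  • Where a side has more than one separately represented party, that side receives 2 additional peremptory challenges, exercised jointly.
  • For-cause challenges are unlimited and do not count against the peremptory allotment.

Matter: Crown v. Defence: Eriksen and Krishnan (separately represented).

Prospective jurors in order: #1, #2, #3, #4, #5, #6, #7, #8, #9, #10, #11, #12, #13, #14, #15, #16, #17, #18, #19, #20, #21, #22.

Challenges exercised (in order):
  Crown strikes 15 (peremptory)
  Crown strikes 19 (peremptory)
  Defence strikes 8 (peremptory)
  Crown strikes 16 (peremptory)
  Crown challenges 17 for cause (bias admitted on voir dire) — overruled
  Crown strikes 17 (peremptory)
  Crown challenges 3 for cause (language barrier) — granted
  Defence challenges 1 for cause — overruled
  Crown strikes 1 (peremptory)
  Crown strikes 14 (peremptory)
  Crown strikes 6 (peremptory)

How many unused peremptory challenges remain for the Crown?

1

Crown allotment: 8.
Crown peremptories used: #15, #19, #16, #17, #1, #14, #6 — 7 (for-cause on #17, #3 don't count).
Remaining: 8 − 7 = 1.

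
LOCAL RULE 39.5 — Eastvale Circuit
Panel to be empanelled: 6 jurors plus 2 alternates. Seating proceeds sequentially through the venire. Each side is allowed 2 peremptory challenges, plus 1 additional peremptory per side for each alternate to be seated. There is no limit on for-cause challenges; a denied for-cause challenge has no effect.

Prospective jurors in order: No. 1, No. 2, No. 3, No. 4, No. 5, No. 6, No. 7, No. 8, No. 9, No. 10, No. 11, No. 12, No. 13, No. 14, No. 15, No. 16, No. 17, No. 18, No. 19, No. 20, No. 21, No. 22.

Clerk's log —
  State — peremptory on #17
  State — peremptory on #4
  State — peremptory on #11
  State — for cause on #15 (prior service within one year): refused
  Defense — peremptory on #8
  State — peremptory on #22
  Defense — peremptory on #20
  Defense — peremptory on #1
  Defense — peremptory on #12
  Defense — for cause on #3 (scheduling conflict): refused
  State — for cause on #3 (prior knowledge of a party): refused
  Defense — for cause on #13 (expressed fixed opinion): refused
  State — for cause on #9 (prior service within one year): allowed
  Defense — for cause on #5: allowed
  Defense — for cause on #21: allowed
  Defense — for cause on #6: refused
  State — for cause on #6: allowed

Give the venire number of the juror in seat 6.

Removed: #1, #4, #5, #6, #8, #9, #11, #12, #17, #20, #21, #22. (#3, #13, #15 stay — for-cause denied.)
Seating in order: seats 1–6 → #2, #3, #7, #10, #13, #14; alternates → #15, #16.
So seat 6 is #14.

14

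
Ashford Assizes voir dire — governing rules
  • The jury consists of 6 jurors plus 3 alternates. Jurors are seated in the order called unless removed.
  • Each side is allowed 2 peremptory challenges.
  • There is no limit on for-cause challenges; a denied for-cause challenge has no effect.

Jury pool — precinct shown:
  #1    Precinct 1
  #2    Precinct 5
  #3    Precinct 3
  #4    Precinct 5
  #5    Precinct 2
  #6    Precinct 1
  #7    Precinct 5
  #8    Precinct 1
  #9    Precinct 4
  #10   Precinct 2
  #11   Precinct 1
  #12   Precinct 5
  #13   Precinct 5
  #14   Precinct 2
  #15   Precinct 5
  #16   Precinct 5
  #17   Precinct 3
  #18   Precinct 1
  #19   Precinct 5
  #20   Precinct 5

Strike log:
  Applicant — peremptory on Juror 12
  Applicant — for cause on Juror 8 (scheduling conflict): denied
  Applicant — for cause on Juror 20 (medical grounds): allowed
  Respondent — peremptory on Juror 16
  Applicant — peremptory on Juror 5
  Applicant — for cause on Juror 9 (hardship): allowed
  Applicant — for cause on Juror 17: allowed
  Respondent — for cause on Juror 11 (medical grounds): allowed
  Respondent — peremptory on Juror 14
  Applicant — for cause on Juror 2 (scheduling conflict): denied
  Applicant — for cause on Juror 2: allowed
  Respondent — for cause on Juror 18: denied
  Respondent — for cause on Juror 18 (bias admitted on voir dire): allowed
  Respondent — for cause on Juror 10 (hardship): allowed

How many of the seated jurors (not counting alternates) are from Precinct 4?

0

Removed: #2, #5, #9, #10, #11, #12, #14, #16, #17, #18, #20.
Seated jurors 1–6: #1, #3, #4, #6, #7, #8 (alternates #13, #15, #19 not counted).
None of those are in Precinct 4 → 0.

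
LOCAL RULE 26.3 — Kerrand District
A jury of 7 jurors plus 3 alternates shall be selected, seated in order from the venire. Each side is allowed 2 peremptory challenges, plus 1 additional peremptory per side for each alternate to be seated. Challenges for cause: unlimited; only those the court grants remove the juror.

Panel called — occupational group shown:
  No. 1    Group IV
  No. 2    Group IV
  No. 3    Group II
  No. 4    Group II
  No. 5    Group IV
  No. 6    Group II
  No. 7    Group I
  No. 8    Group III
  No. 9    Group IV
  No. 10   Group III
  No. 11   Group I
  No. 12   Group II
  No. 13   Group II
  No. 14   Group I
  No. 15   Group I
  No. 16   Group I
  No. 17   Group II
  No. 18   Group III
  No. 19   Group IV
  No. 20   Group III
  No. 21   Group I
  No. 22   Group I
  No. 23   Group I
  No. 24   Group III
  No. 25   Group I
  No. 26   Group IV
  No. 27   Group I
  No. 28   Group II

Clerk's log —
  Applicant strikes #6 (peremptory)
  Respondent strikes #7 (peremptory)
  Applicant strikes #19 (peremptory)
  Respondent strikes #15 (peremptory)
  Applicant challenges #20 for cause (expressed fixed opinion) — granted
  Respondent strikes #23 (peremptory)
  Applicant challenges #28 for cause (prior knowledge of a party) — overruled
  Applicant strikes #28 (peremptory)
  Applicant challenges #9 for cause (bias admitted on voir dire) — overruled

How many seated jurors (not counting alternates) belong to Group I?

0

Removed: #6, #7, #15, #19, #20, #23, #28.
Seated jurors 1–7: #1, #2, #3, #4, #5, #8, #9 (alternates #10, #11, #12 not counted).
None of those are in Group I → 0.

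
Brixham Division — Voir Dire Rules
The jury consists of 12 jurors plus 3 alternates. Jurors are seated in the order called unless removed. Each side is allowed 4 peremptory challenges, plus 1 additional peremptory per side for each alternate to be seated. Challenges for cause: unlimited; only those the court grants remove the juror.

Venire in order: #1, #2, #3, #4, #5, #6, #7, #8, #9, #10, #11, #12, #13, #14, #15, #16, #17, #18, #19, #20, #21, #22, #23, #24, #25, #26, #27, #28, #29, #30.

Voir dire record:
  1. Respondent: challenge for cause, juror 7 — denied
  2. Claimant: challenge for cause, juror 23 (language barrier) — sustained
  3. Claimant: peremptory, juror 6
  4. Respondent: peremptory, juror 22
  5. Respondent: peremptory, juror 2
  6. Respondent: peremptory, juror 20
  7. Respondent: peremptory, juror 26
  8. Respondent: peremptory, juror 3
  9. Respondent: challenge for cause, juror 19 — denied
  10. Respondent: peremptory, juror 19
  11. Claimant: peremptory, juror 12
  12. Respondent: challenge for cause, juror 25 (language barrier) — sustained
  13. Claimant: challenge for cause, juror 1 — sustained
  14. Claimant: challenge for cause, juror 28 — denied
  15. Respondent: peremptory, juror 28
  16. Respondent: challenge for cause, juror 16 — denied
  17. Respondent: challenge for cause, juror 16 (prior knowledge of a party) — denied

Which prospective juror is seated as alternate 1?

18

Removed: #1, #2, #3, #6, #12, #19, #20, #22, #23, #25, #26, #28. (#7, #16 stay — for-cause denied.)
Filling seats in venire order through position 13: #4, #5, #7, #8, #9, #10, #11, #13, #14, #15, #16, #17, #18.
So alternate 1 is #18.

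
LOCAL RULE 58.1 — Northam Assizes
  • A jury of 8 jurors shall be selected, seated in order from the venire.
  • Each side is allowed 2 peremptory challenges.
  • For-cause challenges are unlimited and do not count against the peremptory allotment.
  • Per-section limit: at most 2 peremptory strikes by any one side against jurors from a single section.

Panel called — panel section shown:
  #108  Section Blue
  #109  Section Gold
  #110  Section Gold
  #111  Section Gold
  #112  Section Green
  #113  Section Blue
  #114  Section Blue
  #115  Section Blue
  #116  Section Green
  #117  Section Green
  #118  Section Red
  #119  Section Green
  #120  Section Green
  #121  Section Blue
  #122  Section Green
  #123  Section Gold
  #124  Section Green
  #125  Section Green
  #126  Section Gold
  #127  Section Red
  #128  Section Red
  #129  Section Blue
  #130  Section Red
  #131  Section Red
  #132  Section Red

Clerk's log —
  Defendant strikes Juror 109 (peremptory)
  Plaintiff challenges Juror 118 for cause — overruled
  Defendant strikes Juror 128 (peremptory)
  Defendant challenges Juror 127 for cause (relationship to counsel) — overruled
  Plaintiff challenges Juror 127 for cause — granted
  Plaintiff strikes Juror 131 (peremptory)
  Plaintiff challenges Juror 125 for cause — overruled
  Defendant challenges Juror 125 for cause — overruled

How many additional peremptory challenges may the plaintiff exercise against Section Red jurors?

1

Plaintiff peremptories so far: #131 — 1 of 2 used, 1 left overall.
Against Section Red: #131 — 1 used; per-section cap 2 leaves 1.
Binding limit: min(1, 1) = 1.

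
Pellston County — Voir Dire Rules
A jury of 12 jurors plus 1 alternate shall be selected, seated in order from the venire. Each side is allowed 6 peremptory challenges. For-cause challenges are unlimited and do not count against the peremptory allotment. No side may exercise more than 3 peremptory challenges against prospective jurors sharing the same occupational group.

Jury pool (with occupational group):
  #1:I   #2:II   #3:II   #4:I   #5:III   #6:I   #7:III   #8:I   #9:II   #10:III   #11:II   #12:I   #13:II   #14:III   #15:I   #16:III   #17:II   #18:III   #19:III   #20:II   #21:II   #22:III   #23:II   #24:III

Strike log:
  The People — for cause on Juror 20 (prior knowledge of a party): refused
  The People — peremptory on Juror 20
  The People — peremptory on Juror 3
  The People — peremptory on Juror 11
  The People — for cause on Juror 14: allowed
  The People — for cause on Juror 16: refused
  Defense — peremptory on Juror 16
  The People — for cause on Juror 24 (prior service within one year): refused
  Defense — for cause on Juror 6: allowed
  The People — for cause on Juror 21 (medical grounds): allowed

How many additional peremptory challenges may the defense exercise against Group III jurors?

Defense peremptories so far: #16 — 1 of 6 used, 5 left overall.
Against Group III: #16 — 1 used; per-group cap 3 leaves 2.
Binding limit: min(5, 2) = 2.

2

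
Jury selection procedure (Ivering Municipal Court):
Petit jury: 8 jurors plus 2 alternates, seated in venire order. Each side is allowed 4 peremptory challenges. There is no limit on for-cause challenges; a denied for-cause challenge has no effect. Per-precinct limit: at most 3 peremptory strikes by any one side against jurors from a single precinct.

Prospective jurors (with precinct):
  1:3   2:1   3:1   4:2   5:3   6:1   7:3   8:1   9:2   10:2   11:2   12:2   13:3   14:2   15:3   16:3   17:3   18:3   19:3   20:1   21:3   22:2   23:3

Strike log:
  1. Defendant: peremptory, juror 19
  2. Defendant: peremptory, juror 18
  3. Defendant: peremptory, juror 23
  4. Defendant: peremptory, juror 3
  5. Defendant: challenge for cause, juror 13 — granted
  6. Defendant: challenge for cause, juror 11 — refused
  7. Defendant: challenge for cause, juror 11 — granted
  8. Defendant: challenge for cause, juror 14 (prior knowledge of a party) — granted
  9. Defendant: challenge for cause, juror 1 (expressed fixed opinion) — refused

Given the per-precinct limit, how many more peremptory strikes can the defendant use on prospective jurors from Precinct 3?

0

Defendant peremptories so far: #19, #18, #23, #3 — 4 of 4 used, 0 left overall.
Against Precinct 3: #19, #18, #23 — 3 used; per-precinct cap 3 leaves 0.
Binding limit: min(0, 0) = 0.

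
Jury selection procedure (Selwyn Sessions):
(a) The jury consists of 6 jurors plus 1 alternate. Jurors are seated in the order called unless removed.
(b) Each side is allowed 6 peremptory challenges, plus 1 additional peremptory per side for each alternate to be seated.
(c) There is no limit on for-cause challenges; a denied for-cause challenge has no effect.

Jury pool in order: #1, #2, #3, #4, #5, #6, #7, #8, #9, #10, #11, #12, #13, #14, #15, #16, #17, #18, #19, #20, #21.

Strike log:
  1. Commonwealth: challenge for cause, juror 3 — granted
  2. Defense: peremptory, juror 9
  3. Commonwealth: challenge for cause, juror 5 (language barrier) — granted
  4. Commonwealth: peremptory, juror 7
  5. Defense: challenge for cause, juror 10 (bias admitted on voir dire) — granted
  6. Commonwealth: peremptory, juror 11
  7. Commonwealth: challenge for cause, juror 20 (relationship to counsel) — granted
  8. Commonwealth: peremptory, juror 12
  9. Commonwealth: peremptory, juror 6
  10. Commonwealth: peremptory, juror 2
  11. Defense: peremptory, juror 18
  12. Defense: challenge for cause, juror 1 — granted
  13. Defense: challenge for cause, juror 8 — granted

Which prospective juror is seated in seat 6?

17

Removed: #1, #2, #3, #5, #6, #7, #8, #9, #10, #11, #12, #18, #20.
Seating in order: seats 1–6 → #4, #13, #14, #15, #16, #17; alternates → #19.
So seat 6 is #17.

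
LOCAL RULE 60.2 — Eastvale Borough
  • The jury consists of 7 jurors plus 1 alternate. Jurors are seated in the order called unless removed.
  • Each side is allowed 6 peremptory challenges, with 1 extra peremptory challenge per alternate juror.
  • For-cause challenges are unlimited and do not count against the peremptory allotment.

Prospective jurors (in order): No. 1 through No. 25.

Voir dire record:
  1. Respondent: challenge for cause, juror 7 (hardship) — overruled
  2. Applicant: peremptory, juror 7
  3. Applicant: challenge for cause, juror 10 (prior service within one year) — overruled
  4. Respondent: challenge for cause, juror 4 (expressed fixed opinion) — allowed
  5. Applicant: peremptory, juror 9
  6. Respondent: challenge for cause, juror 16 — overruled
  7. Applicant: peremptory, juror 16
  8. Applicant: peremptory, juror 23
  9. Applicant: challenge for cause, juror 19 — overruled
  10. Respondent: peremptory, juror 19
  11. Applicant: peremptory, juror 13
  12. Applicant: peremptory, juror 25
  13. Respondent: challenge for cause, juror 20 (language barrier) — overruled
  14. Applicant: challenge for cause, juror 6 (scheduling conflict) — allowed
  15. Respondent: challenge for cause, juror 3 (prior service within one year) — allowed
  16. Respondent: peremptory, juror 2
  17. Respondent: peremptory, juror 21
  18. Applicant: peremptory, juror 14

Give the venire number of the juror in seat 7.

Removed: #2, #3, #4, #6, #7, #9, #13, #14, #16, #19, #21, #23, #25. (#10, #20 stay — for-cause denied.)
Seating in order: seats 1–7 → #1, #5, #8, #10, #11, #12, #15; alternates → #17.
So seat 7 is #15.

15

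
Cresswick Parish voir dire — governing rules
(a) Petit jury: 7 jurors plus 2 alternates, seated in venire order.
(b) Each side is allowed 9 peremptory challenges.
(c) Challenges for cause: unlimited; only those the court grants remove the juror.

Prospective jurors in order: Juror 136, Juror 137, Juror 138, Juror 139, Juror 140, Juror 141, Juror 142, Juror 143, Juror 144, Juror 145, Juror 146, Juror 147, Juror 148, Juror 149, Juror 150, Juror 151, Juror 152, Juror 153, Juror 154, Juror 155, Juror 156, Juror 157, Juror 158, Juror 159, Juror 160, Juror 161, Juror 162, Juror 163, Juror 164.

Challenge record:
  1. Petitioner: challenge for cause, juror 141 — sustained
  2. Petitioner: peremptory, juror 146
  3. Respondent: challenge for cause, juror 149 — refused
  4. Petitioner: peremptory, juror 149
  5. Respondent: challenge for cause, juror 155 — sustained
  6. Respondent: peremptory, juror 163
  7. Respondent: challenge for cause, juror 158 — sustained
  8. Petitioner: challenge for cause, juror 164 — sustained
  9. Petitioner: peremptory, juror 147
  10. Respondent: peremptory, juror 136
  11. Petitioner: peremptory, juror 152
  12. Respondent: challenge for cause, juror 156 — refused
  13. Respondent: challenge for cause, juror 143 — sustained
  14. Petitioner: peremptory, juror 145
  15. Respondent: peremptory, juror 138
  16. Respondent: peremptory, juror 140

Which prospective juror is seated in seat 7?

151

Removed: #136, #138, #140, #141, #143, #145, #146, #147, #149, #152, #155, #158, #163, #164. (#156 stays — for-cause denied.)
Seating in order: seats 1–7 → #137, #139, #142, #144, #148, #150, #151; alternates → #153, #154.
So seat 7 is #151.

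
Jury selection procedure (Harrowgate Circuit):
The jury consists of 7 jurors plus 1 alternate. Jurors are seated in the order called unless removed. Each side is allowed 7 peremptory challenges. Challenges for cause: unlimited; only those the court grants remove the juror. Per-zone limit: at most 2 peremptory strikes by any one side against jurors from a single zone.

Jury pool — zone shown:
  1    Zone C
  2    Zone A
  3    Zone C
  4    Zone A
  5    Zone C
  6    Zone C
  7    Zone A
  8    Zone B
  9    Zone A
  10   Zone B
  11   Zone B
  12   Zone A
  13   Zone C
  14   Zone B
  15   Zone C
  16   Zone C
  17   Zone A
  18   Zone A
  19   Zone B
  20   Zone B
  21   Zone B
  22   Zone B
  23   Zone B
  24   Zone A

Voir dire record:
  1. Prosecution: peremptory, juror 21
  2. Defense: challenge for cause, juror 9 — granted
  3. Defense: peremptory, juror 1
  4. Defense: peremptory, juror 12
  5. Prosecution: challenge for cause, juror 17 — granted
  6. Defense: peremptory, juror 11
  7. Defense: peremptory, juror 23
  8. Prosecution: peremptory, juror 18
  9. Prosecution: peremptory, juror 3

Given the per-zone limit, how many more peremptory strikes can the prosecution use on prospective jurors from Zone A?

1

Prosecution peremptories so far: #21, #18, #3 — 3 of 7 used, 4 left overall.
Against Zone A: #18 — 1 used; per-zone cap 2 leaves 1.
Binding limit: min(4, 1) = 1.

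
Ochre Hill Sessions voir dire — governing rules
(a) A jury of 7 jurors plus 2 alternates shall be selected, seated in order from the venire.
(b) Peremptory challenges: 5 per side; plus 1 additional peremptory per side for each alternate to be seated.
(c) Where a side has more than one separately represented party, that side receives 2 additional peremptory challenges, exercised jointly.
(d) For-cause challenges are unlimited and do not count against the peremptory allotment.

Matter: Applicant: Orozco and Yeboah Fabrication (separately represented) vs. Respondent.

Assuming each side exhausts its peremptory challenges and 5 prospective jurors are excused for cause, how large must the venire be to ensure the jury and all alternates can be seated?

Seats to fill: 7 + 2 alternates = 9.
Peremptories — Applicant: 5 + 1×2 + 2 = 9; Respondent: 5 + 1×2 = 7; total 16.
For-cause removals: 5.
Minimum venire: 9 + 16 + 5 = 30.

30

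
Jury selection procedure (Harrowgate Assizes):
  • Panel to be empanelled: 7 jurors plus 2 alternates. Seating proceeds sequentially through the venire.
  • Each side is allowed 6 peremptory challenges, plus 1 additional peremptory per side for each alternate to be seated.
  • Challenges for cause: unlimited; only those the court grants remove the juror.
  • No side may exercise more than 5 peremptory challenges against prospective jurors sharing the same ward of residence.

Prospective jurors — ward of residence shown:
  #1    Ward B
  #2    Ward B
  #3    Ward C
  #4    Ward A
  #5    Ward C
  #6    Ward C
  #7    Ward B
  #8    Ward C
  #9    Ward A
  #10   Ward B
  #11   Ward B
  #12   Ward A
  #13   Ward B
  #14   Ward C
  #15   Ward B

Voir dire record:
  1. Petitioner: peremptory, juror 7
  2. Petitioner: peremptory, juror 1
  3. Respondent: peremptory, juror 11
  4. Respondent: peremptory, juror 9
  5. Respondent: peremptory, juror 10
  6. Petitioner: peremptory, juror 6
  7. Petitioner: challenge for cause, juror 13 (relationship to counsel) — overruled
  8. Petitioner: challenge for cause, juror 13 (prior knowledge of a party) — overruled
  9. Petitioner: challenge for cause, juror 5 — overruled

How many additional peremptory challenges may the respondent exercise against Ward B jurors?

Respondent peremptories so far: #11, #9, #10 — 3 of 8 used, 5 left overall.
Against Ward B: #11, #10 — 2 used; per-ward cap 5 leaves 3.
Binding limit: min(5, 3) = 3.

3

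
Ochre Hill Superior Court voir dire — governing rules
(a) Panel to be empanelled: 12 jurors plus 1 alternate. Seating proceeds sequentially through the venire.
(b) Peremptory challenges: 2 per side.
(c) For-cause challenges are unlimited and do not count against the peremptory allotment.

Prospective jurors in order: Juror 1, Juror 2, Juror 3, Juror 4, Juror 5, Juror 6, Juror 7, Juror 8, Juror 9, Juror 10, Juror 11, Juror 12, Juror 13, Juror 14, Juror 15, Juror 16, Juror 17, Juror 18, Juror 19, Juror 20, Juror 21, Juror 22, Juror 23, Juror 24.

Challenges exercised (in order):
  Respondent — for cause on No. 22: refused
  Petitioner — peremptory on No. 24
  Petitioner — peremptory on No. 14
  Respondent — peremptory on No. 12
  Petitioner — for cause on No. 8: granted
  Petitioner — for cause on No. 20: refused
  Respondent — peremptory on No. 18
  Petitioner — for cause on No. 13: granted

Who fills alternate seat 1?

17

Removed: #8, #12, #13, #14, #18, #24. (#20, #22 stay — for-cause denied.)
Seating in order: seats 1–12 → #1, #2, #3, #4, #5, #6, #7, #9, #10, #11, #15, #16; alternates → #17.
So alternate 1 is #17.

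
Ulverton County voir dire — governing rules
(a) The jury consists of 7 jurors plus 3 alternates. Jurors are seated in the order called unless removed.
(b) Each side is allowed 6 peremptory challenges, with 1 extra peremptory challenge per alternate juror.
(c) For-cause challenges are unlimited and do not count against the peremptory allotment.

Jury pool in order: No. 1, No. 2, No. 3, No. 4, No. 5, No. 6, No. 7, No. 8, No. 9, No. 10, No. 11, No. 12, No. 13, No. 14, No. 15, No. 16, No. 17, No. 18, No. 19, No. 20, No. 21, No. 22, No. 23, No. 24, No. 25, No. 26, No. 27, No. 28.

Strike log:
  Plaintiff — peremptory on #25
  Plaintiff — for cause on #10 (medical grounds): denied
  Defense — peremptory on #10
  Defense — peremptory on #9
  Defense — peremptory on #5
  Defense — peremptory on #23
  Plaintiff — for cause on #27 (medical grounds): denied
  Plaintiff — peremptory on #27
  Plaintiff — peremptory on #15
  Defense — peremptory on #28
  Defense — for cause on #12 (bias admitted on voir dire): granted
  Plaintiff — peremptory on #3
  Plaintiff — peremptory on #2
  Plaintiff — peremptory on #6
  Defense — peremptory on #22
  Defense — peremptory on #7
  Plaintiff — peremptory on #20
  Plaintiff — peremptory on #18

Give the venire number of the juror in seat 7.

16

Removed: #2, #3, #5, #6, #7, #9, #10, #12, #15, #18, #20, #22, #23, #25, #27, #28.
Seating in order: seats 1–7 → #1, #4, #8, #11, #13, #14, #16; alternates → #17, #19, #21.
So seat 7 is #16.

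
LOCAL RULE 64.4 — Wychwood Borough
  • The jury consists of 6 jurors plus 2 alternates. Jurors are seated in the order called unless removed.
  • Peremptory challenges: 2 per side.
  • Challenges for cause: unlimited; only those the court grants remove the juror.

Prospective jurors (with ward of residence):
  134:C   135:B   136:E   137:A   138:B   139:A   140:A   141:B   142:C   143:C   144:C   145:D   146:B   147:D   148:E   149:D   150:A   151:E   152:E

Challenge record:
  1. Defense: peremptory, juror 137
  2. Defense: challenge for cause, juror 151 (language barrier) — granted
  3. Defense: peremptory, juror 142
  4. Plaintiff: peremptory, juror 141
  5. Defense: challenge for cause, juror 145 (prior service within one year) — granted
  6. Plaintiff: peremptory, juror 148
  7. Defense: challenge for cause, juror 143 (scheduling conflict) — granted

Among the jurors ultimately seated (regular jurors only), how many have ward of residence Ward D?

Removed: #137, #141, #142, #143, #145, #148, #151.
Seated jurors 1–6: #134, #135, #136, #138, #139, #140 (alternates #144, #146 not counted).
None of those are in Ward D → 0.

0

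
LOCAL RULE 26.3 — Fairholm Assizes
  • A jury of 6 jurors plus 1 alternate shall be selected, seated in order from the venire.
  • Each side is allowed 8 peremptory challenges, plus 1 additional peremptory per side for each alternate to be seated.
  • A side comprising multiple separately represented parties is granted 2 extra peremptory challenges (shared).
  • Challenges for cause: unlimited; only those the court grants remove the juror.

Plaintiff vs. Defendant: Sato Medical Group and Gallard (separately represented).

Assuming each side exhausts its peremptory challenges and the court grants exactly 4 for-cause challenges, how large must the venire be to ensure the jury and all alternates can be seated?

31

Seats to fill: 6 + 1 alternates = 7.
Peremptories — Plaintiff: 8 + 1×1 = 9; Defendant: 8 + 1×1 + 2 = 11; total 20.
For-cause removals: 4.
Minimum venire: 7 + 20 + 4 = 31.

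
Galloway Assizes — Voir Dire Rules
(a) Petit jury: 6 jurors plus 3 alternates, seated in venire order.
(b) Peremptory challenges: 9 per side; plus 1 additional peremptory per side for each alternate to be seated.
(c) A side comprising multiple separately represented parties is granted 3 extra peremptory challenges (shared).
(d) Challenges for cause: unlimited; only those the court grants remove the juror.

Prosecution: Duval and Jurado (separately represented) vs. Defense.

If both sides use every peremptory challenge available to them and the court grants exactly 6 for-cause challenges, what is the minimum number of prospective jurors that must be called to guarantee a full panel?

Seats to fill: 6 + 3 alternates = 9.
Peremptories — Prosecution: 9 + 1×3 + 3 = 15; Defense: 9 + 1×3 = 12; total 27.
For-cause removals: 6.
Minimum venire: 9 + 27 + 6 = 42.

42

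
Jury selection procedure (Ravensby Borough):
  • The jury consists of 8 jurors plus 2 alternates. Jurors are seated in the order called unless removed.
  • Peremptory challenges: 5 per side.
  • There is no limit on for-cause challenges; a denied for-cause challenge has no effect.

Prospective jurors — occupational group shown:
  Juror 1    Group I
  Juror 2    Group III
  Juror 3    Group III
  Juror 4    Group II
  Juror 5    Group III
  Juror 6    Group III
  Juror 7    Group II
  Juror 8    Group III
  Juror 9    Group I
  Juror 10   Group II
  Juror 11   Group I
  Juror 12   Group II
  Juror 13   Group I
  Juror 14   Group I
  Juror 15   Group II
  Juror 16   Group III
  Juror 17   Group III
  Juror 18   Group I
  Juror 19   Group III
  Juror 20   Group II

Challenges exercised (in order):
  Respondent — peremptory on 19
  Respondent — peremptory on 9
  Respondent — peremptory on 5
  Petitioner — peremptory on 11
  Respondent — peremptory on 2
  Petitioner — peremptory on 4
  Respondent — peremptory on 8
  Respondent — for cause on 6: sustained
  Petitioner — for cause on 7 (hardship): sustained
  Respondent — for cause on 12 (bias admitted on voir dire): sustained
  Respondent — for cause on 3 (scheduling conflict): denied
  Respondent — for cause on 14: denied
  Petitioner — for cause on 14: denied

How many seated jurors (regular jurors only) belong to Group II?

Removed: #2, #4, #5, #6, #7, #8, #9, #11, #12, #19.
Seated jurors 1–8: #1, #3, #10, #13, #14, #15, #16, #17 (alternates #18, #20 not counted).
Of those, in Group II: #10, #15 → 2.

2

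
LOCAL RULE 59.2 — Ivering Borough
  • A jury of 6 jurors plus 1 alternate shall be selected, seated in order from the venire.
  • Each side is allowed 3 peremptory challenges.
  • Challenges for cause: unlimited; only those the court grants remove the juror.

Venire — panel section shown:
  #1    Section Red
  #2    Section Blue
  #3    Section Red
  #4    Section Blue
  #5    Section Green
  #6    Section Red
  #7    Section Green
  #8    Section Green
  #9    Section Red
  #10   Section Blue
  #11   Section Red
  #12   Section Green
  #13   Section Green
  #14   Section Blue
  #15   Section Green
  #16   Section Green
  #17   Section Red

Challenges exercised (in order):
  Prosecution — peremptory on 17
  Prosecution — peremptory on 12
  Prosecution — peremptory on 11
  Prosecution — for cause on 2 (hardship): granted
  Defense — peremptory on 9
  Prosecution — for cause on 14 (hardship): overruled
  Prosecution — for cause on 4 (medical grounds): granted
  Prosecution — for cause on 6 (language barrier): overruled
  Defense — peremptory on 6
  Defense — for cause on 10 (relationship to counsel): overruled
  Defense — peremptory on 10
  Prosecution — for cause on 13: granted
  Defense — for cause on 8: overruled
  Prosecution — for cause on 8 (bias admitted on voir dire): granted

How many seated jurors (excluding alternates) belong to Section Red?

2

Removed: #2, #4, #6, #8, #9, #10, #11, #12, #13, #17.
Seated jurors 1–6: #1, #3, #5, #7, #14, #15 (alternates #16 not counted).
Of those, in Section Red: #1, #3 → 2.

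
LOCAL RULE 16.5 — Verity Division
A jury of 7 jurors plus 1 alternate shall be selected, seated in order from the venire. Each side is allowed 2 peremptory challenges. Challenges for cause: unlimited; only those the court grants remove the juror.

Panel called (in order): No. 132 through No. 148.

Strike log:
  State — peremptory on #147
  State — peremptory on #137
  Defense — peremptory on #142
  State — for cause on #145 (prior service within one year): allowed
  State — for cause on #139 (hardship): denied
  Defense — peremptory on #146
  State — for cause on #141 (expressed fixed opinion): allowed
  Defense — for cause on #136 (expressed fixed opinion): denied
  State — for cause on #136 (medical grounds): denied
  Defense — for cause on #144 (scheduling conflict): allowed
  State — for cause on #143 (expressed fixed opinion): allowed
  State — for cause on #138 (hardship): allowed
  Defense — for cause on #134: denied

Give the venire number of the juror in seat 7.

Removed: #137, #138, #141, #142, #143, #144, #145, #146, #147. (#134, #136, #139 stay — for-cause denied.)
Seating in order: seats 1–7 → #132, #133, #134, #135, #136, #139, #140; alternates → #148.
So seat 7 is #140.

140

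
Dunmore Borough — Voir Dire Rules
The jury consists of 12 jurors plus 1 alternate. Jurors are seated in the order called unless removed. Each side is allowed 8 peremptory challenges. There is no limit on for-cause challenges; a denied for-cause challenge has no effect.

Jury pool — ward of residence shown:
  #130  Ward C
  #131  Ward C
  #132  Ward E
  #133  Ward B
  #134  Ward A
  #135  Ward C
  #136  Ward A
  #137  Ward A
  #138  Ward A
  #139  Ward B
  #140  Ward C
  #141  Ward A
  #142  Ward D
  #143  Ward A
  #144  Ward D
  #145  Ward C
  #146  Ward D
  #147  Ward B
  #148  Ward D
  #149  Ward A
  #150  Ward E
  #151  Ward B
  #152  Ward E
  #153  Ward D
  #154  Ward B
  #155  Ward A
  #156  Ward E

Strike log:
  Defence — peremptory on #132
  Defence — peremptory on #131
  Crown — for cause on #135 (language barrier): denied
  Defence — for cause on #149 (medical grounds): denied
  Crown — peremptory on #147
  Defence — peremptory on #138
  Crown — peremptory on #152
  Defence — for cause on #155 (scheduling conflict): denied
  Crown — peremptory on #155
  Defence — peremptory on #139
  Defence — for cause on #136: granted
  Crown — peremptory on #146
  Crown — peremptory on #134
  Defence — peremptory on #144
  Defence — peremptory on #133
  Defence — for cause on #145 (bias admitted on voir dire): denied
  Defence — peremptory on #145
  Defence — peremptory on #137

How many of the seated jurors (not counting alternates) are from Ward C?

3

Removed: #131, #132, #133, #134, #136, #137, #138, #139, #144, #145, #146, #147, #152, #155.
Seated jurors 1–12: #130, #135, #140, #141, #142, #143, #148, #149, #150, #151, #153, #154 (alternates #156 not counted).
Of those, in Ward C: #130, #135, #140 → 3.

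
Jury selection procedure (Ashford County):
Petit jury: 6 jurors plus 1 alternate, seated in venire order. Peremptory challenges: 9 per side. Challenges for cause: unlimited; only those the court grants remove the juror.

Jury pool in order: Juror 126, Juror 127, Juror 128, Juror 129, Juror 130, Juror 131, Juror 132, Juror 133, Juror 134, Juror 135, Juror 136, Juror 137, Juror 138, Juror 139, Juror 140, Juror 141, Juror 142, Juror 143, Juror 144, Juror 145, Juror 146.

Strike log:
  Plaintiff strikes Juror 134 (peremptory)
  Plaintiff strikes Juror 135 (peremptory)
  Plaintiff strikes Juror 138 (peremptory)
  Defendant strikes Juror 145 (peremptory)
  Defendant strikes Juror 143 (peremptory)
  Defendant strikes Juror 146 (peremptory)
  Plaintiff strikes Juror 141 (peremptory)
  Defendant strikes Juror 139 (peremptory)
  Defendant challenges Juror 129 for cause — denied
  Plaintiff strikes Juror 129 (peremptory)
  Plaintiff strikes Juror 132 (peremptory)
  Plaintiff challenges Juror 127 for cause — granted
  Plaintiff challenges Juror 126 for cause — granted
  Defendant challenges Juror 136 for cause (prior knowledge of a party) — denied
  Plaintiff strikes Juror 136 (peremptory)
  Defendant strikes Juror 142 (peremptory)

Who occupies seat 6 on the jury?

140

Removed: #126, #127, #129, #132, #134, #135, #136, #138, #139, #141, #142, #143, #145, #146.
Filling seats in venire order through position 6: #128, #130, #131, #133, #137, #140.
So seat 6 is #140.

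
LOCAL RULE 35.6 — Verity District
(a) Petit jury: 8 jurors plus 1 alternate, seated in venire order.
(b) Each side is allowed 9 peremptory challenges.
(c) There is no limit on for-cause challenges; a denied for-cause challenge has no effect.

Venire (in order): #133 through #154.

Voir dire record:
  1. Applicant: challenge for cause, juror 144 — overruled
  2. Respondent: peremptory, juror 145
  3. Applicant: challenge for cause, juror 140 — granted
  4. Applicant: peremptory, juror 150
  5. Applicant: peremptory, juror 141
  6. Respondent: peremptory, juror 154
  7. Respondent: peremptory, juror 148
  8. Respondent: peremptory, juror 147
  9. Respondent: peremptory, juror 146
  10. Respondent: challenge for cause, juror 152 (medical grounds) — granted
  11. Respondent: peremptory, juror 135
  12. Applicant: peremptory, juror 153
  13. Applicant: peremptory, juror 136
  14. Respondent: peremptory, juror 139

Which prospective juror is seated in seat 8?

149

Removed: #135, #136, #139, #140, #141, #145, #146, #147, #148, #150, #152, #153, #154. (#144 stays — for-cause denied.)
Seating in order: seats 1–8 → #133, #134, #137, #138, #142, #143, #144, #149; alternates → #151.
So seat 8 is #149.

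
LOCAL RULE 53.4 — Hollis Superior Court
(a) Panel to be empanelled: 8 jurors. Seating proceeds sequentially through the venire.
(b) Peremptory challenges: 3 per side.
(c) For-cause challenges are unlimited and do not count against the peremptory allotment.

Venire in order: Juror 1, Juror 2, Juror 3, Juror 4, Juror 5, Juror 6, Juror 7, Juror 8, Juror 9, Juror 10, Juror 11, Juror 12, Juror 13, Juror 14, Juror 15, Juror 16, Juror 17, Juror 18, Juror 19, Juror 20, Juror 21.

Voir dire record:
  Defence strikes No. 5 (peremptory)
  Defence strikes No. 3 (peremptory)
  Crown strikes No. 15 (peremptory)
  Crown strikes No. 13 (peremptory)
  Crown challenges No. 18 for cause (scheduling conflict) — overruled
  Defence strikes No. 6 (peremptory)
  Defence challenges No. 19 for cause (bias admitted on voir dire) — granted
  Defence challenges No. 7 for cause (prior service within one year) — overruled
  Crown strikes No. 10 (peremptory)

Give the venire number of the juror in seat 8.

12

Removed: #3, #5, #6, #10, #13, #15, #19. (#7, #18 stay — for-cause denied.)
Filling seats in venire order through position 8: #1, #2, #4, #7, #8, #9, #11, #12.
So seat 8 is #12.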